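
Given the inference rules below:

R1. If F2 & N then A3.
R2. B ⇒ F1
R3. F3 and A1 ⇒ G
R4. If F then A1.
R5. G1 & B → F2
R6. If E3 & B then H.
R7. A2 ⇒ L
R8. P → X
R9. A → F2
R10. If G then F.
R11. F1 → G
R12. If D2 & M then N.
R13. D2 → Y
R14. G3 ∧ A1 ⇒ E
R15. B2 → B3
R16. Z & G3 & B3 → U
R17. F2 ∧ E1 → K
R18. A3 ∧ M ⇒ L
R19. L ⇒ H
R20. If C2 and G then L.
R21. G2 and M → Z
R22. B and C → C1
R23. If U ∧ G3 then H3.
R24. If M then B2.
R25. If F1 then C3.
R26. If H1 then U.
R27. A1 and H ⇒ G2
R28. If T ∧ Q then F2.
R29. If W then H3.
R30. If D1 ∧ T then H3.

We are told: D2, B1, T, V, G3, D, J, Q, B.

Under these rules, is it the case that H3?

Forward chaining from the given facts derives: F1, G, Y, C3, F2, F, A1, E.
Rules concluding H3: R23 needs U; R29 needs W; R30 needs D1 — none of these are established.

No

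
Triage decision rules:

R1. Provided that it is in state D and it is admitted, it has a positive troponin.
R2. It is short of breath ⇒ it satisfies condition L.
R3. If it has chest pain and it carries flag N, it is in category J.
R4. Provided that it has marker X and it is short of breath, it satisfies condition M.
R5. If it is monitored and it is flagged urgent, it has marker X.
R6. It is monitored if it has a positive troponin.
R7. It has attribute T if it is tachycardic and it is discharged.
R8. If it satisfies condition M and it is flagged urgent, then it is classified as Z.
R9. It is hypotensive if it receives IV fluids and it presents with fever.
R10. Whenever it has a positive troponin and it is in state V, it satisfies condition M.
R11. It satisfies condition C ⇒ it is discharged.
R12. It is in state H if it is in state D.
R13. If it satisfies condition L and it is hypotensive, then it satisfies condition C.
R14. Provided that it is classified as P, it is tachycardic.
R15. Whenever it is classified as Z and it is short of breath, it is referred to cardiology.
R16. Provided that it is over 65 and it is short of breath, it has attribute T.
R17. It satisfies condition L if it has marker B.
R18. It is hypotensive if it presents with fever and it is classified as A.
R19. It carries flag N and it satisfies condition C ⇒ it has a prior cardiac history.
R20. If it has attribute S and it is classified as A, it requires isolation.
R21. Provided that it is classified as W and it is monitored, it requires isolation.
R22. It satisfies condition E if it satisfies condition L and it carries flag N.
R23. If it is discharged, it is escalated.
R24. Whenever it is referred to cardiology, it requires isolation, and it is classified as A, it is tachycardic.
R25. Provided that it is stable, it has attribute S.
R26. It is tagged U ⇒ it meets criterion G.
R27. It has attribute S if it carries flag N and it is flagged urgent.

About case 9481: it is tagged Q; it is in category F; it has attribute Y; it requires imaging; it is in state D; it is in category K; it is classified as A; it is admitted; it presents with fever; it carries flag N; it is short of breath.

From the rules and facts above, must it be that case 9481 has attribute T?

Forward chaining from the given facts derives: has a positive troponin, satisfies condition L, is monitored, is in state H, is hypotensive, satisfies condition E, satisfies condition C, has a prior cardiac history, is discharged, is escalated.
Rules concluding "it has attribute T": R7 needs "it is tachycardic"; R16 needs "it is over 65" — none of these are established.

No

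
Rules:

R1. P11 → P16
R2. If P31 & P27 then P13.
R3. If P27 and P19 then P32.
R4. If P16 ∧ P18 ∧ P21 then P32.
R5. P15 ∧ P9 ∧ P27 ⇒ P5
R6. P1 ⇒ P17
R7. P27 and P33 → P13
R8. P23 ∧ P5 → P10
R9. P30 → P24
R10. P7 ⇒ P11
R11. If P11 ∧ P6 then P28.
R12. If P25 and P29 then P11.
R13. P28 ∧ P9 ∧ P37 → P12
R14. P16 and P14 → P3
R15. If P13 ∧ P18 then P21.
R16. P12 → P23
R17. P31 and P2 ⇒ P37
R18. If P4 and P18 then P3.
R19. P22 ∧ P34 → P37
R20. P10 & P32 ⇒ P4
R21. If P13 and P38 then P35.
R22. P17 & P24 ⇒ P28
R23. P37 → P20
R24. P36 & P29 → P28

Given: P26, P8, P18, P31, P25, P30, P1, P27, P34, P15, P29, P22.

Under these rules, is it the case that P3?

Forward chaining from the given facts derives: P13, P17, P24, P11, P21, P37, P28, P20, P16, P32.
Rules concluding P3: R14 needs P14; R18 needs P4 — none of these are established.

No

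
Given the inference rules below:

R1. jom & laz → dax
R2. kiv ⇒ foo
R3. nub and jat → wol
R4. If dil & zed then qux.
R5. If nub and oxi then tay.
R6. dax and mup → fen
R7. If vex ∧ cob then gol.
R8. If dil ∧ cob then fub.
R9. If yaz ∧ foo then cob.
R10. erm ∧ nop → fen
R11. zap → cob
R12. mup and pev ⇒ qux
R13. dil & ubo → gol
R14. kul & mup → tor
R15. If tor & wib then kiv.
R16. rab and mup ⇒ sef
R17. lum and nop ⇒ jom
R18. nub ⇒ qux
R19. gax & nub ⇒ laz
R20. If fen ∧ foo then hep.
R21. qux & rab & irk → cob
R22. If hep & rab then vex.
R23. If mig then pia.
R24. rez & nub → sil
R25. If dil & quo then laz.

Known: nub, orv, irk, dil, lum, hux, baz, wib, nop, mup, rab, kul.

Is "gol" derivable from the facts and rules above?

Forward chaining from the given facts derives: tor, kiv, sef, jom, qux, cob, foo, fub.
Rules concluding gol: R7 needs vex; R13 needs ubo — none of these are established.

No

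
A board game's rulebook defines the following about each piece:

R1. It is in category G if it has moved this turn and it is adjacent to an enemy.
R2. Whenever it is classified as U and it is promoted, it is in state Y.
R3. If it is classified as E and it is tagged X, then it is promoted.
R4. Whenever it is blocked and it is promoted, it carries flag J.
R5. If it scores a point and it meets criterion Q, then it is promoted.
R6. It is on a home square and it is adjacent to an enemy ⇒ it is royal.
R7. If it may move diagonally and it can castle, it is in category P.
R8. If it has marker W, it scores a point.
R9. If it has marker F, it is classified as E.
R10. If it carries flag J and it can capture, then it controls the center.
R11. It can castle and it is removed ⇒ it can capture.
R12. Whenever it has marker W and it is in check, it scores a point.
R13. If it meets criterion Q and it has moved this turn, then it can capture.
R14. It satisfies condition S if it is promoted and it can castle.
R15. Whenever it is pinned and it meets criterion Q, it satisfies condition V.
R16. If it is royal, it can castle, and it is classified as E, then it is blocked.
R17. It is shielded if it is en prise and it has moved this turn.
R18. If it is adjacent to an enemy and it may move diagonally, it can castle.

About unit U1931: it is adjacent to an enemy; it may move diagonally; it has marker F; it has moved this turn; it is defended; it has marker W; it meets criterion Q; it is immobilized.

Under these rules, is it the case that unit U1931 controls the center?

No

Forward chaining from the given facts derives: is in category G, scores a point, is classified as E, can capture, can castle, is promoted, is in category P, satisfies condition S.
The only rule concluding "it controls the center" is R10, which needs "it carries flag J"; that is never established.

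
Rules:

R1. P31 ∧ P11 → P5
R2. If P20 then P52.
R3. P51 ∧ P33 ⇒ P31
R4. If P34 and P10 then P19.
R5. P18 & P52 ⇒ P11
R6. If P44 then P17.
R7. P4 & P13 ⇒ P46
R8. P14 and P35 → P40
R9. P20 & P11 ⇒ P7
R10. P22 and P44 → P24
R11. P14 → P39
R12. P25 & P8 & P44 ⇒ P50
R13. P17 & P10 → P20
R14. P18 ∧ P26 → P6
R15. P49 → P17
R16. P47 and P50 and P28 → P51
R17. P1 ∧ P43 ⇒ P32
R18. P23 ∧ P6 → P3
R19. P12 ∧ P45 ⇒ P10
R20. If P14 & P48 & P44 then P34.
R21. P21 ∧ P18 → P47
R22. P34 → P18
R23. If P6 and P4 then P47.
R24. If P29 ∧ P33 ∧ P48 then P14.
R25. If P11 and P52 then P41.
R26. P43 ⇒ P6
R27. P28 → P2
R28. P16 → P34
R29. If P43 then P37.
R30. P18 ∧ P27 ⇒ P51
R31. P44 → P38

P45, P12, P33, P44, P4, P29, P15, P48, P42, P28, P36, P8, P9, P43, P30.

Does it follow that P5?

Forward chaining from the given facts derives: P17, P10, P14, P6, P2, P37, P38, P39, P20, P34, P18, P47, P52, P19, P11, P7, P41.
The only rule concluding P5 is R1, which needs P31; that is never established.

No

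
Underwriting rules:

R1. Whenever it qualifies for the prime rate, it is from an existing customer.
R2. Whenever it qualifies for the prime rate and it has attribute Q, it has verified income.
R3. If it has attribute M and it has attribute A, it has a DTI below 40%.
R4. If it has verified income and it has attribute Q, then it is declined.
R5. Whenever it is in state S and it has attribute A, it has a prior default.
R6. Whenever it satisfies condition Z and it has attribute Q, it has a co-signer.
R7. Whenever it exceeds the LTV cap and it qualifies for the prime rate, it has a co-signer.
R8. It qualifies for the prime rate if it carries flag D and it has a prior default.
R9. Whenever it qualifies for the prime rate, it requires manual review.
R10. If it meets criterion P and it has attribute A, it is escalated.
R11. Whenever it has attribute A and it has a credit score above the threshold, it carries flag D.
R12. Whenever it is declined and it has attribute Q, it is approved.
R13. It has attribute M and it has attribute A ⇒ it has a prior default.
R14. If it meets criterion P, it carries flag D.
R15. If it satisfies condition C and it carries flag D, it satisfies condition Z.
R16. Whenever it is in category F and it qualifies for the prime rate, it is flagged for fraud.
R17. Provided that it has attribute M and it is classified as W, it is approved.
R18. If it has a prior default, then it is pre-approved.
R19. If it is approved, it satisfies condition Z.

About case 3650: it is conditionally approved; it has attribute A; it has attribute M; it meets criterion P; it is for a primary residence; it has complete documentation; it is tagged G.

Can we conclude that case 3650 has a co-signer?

Forward chaining from the given facts derives: has a DTI below 40%, is escalated, has a prior default, carries flag D, is pre-approved, qualifies for the prime rate, requires manual review, is from an existing customer.
Rules concluding "it has a co-signer": R6 needs "it satisfies condition Z"; R7 needs "it exceeds the LTV cap" — none of these are established.

No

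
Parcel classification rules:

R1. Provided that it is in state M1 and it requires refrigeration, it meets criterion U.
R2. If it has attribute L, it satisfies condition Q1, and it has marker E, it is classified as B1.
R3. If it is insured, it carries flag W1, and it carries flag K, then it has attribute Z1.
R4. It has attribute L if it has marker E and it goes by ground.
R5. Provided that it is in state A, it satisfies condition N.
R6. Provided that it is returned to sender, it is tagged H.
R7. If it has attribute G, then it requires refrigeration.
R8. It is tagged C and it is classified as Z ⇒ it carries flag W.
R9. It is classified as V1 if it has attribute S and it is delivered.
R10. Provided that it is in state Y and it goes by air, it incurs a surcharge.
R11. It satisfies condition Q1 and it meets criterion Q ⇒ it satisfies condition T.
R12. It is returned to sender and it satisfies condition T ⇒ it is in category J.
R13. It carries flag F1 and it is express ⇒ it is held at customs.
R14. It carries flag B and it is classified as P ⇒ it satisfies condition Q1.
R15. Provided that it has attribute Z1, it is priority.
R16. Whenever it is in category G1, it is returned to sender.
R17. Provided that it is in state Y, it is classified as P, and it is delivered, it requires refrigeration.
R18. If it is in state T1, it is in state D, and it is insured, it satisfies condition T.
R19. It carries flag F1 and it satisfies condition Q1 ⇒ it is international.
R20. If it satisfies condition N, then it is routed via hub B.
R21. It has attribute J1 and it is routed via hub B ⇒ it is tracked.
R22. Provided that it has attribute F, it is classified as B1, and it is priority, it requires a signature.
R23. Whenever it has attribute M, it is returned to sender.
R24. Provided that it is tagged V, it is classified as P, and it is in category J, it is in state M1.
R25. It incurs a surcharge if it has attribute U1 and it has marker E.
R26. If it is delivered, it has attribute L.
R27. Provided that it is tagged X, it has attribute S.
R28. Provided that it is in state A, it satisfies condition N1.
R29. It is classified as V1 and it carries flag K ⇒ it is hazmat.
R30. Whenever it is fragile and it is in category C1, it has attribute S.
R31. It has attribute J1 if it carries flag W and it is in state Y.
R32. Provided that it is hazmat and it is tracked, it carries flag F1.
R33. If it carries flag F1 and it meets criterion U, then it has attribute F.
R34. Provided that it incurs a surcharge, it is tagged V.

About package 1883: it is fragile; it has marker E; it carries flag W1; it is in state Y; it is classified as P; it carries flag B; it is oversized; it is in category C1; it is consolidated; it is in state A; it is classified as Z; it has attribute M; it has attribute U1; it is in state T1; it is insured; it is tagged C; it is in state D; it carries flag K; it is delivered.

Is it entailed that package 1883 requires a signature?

By R3 (it is insured, it carries flag W1, it carries flag K): it has attribute Z1.
By R5 (it is in state A): it satisfies condition N.
By R8 (it is tagged C, it is classified as Z): it carries flag W.
By R14 (it carries flag B, it is classified as P): it satisfies condition Q1.
By R15 (it has attribute Z1): it is priority.
By R17 (it is in state Y, it is classified as P, it is delivered): it requires refrigeration.
By R18 (it is in state T1, it is in state D, it is insured): it satisfies condition T.
By R20 (it satisfies condition N): it is routed via hub B.
By R23 (it has attribute M): it is returned to sender.
By R25 (it has attribute U1, it has marker E): it incurs a surcharge.
By R26 (it is delivered): it has attribute L.
By R30 (it is fragile, it is in category C1): it has attribute S.
By R31 (it carries flag W, it is in state Y): it has attribute J1.
By R34 (it incurs a surcharge): it is tagged V.
By R2 (it has attribute L, it satisfies condition Q1, it has marker E): it is classified as B1.
By R9 (it has attribute S, it is delivered): it is classified as V1.
By R12 (it is returned to sender, it satisfies condition T): it is in category J.
By R21 (it has attribute J1, it is routed via hub B): it is tracked.
By R24 (it is tagged V, it is classified as P, it is in category J): it is in state M1.
By R29 (it is classified as V1, it carries flag K): it is hazmat.
By R32 (it is hazmat, it is tracked): it carries flag F1.
By R1 (it is in state M1, it requires refrigeration): it meets criterion U.
By R33 (it carries flag F1, it meets criterion U): it has attribute F.
By R22 (it has attribute F, it is classified as B1, it is priority): it requires a signature.

Yes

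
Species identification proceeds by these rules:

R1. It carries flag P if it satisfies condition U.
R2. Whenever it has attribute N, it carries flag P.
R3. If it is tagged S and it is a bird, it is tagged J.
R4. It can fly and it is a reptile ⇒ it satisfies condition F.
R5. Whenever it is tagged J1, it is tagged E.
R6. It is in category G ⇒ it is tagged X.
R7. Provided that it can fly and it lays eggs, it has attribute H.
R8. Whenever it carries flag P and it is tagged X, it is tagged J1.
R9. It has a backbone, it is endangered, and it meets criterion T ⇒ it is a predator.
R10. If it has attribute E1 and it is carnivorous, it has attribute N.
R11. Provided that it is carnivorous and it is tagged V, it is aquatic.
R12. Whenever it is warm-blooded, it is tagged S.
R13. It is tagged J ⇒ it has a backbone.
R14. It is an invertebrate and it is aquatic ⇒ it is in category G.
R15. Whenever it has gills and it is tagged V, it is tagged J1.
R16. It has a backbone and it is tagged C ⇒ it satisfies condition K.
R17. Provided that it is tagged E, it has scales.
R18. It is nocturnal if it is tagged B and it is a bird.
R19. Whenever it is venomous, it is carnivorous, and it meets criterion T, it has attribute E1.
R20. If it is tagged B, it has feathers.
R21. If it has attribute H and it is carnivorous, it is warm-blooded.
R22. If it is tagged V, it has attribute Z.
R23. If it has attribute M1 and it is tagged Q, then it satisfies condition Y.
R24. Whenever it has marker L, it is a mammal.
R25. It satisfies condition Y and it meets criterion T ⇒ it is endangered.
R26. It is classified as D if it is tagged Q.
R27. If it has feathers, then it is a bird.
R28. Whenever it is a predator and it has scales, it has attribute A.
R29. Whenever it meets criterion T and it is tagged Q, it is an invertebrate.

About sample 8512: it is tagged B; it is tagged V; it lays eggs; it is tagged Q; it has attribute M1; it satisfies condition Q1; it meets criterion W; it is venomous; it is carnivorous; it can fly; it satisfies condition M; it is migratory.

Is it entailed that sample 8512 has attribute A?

Forward chaining from the given facts derives: has attribute H, is aquatic, has feathers, is warm-blooded, has attribute Z, satisfies condition Y, is classified as D, is a bird, is tagged S, is nocturnal, is tagged J, has a backbone.
The only rule concluding "it has attribute A" is R28, which needs "it is a predator"; that is never established.

No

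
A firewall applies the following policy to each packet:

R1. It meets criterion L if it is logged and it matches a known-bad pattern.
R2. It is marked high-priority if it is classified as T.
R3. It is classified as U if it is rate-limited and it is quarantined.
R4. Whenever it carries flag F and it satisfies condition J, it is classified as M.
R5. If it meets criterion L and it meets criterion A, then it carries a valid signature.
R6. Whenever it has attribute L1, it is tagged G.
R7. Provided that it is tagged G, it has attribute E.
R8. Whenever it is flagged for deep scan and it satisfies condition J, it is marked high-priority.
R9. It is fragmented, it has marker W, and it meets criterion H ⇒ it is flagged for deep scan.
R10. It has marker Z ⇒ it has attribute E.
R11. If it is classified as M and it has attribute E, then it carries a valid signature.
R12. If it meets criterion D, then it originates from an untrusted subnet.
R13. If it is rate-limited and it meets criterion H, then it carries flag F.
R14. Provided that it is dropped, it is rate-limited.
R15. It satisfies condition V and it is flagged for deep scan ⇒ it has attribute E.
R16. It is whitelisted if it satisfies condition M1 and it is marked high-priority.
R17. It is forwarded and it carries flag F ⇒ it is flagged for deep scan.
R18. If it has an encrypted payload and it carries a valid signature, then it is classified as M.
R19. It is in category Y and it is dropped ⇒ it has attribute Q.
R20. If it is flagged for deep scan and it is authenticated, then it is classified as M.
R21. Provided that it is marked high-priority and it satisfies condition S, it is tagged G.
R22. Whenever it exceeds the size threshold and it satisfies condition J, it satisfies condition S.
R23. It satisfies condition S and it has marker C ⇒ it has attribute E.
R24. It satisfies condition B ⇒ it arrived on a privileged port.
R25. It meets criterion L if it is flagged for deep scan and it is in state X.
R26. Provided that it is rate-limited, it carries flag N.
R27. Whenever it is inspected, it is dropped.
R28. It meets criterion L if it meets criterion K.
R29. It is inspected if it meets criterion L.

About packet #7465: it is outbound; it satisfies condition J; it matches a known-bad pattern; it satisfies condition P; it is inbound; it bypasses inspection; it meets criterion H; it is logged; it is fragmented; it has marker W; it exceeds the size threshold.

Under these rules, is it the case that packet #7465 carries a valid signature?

Yes

By R1 (it is logged, it matches a known-bad pattern): it meets criterion L.
By R9 (it is fragmented, it has marker W, it meets criterion H): it is flagged for deep scan.
By R22 (it exceeds the size threshold, it satisfies condition J): it satisfies condition S.
By R29 (it meets criterion L): it is inspected.
By R8 (it is flagged for deep scan, it satisfies condition J): it is marked high-priority.
By R21 (it is marked high-priority, it satisfies condition S): it is tagged G.
By R27 (it is inspected): it is dropped.
By R7 (it is tagged G): it has attribute E.
By R14 (it is dropped): it is rate-limited.
By R13 (it is rate-limited, it meets criterion H): it carries flag F.
By R4 (it carries flag F, it satisfies condition J): it is classified as M.
By R11 (it is classified as M, it has attribute E): it carries a valid signature.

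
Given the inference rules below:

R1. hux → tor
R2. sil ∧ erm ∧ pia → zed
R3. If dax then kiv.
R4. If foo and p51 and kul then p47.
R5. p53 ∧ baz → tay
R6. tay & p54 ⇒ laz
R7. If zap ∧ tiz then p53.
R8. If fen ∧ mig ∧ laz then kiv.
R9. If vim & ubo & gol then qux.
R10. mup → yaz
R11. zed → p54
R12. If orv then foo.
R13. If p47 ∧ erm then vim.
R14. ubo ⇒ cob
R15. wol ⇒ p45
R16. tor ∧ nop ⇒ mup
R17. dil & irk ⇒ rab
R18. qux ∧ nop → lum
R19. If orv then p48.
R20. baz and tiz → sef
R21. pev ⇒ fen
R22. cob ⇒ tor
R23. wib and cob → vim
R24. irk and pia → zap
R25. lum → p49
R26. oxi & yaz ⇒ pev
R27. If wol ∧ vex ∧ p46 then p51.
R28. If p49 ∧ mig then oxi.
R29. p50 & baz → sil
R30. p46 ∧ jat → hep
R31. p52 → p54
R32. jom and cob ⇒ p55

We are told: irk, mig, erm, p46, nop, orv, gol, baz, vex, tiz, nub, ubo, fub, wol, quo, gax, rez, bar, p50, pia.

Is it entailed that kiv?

Forward chaining from the given facts derives: foo, cob, p45, p48, sef, tor, zap, p51, sil, zed, p53, p54, mup, tay, laz, yaz.
Rules concluding kiv: R3 needs dax; R8 needs fen — none of these are established.

No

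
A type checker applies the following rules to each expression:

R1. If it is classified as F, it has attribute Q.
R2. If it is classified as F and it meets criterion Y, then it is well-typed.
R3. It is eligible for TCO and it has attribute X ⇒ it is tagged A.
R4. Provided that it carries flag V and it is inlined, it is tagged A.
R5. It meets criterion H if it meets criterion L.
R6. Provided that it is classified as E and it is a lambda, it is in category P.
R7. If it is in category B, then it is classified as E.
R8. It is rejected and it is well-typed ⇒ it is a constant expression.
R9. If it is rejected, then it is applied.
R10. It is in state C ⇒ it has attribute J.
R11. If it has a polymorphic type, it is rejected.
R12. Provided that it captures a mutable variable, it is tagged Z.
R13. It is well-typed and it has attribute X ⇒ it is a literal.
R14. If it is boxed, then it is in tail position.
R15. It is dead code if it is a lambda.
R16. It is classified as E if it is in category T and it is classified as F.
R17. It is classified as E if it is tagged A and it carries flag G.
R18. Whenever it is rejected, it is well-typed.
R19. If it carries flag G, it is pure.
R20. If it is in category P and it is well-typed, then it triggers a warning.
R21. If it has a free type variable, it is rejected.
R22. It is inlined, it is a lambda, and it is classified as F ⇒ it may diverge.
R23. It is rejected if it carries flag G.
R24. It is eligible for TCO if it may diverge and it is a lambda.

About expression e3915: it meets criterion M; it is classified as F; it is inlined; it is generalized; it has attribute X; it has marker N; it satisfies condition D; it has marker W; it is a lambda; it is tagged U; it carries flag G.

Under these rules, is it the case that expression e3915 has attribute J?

No

Forward chaining from the given facts derives: has attribute Q, is dead code, is pure, may diverge, is rejected, is eligible for TCO, is tagged A, is applied, is classified as E, is well-typed, is in category P, is a constant expression, is a literal, triggers a warning.
The only rule concluding "it has attribute J" is R10, which needs "it is in state C"; that is never established.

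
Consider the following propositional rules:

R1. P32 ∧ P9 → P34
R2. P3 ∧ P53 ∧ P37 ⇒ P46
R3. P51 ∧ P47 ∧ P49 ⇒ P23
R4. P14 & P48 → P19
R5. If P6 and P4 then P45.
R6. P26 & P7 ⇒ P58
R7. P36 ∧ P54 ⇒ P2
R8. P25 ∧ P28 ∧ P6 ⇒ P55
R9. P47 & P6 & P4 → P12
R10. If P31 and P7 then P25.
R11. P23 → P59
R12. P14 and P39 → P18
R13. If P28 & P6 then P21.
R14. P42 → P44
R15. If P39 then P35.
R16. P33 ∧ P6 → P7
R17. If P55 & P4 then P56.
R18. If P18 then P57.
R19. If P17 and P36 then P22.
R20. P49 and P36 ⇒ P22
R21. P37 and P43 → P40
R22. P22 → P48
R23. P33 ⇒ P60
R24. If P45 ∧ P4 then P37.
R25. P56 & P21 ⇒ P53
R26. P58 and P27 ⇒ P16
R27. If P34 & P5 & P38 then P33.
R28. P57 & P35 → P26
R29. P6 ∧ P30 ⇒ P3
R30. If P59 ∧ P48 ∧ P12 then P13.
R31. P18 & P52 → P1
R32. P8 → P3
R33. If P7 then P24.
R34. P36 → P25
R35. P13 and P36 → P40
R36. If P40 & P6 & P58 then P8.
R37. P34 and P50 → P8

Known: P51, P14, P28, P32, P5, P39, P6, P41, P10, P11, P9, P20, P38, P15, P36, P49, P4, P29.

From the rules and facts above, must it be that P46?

No

Forward chaining from the given facts derives: P34, P45, P18, P21, P35, P57, P22, P48, P37, P33, P26, P25, P19, P55, P7, P56, P60, P53, P24, P58.
The only rule concluding P46 is R2, which needs P3; that is never established.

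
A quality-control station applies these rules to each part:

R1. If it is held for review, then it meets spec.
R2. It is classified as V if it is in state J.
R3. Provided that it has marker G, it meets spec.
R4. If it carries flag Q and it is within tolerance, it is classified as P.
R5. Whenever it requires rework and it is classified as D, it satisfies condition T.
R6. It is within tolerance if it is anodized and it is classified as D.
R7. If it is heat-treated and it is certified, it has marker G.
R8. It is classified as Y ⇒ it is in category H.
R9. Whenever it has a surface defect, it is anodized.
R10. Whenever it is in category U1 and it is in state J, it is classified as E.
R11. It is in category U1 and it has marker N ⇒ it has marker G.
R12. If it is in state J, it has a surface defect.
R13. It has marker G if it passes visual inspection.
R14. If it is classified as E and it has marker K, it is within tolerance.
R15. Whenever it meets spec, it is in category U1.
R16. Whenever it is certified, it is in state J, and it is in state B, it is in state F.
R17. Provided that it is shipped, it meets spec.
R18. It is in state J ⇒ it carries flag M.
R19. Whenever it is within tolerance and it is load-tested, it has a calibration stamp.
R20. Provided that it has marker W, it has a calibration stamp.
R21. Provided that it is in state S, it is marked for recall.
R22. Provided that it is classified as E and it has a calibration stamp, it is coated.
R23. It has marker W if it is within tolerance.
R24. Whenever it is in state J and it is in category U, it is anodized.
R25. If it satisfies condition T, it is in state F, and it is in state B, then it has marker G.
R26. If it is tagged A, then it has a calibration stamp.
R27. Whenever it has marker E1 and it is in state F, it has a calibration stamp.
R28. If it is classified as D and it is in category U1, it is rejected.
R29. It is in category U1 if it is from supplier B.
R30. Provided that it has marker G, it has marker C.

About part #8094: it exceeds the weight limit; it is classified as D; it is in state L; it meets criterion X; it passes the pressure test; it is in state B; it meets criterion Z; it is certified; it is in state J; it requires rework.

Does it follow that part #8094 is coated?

By R5 (it requires rework, it is classified as D): it satisfies condition T.
By R12 (it is in state J): it has a surface defect.
By R16 (it is certified, it is in state J, it is in state B): it is in state F.
By R25 (it satisfies condition T, it is in state F, it is in state B): it has marker G.
By R3 (it has marker G): it meets spec.
By R9 (it has a surface defect): it is anodized.
By R15 (it meets spec): it is in category U1.
By R6 (it is anodized, it is classified as D): it is within tolerance.
By R10 (it is in category U1, it is in state J): it is classified as E.
By R23 (it is within tolerance): it has marker W.
By R20 (it has marker W): it has a calibration stamp.
By R22 (it is classified as E, it has a calibration stamp): it is coated.

Yes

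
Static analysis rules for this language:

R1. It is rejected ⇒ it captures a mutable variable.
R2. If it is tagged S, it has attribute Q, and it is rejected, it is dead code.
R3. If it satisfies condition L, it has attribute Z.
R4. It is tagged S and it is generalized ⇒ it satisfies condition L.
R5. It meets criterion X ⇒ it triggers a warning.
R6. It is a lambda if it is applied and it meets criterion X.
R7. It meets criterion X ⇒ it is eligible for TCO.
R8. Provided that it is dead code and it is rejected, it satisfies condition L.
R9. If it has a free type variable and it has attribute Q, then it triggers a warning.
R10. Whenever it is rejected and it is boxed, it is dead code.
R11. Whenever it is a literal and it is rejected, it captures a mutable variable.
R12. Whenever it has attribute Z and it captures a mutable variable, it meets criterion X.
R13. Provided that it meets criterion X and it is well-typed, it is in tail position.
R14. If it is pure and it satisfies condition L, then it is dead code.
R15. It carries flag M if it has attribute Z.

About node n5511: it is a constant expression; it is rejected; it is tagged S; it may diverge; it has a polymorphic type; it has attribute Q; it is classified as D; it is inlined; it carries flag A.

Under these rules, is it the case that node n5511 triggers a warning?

By R1 (it is rejected): it captures a mutable variable.
By R2 (it is tagged S, it has attribute Q, it is rejected): it is dead code.
By R8 (it is dead code, it is rejected): it satisfies condition L.
By R3 (it satisfies condition L): it has attribute Z.
By R12 (it has attribute Z, it captures a mutable variable): it meets criterion X.
By R5 (it meets criterion X): it triggers a warning.

Yes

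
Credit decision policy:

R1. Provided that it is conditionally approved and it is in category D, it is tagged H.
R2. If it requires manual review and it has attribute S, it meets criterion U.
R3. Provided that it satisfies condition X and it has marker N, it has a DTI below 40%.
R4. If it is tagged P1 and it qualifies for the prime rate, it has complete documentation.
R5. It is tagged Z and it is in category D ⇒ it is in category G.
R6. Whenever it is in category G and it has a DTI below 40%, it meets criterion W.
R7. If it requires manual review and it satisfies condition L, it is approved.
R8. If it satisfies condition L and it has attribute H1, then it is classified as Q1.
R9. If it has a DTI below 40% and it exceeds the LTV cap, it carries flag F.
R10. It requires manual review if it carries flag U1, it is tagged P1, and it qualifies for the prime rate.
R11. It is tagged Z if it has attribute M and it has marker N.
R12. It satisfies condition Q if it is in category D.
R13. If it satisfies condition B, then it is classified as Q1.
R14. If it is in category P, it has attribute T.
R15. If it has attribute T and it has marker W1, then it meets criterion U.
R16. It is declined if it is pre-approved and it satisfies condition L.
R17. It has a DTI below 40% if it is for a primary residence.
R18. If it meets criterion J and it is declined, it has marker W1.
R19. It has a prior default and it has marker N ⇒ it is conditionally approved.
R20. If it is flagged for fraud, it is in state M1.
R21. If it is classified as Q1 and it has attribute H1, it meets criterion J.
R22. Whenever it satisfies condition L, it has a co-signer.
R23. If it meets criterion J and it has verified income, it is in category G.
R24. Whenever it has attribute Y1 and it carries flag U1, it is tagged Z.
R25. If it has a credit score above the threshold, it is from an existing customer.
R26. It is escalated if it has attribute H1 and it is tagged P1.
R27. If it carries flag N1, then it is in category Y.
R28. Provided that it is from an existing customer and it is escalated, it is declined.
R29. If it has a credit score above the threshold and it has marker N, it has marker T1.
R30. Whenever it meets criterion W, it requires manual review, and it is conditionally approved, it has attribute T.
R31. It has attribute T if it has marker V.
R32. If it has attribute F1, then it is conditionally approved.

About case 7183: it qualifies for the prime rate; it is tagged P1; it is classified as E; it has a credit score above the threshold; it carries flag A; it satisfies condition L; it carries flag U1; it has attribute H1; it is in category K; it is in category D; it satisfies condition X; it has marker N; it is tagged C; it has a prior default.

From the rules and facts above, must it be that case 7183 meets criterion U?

Forward chaining from the given facts derives: has a DTI below 40%, has complete documentation, is classified as Q1, requires manual review, satisfies condition Q, is conditionally approved, meets criterion J, has a co-signer, is from an existing customer, is escalated, is declined, has marker T1, is tagged H, is approved, has marker W1.
Rules concluding "it meets criterion U": R2 needs "it has attribute S"; R15 needs "it has attribute T" — none of these are established.

No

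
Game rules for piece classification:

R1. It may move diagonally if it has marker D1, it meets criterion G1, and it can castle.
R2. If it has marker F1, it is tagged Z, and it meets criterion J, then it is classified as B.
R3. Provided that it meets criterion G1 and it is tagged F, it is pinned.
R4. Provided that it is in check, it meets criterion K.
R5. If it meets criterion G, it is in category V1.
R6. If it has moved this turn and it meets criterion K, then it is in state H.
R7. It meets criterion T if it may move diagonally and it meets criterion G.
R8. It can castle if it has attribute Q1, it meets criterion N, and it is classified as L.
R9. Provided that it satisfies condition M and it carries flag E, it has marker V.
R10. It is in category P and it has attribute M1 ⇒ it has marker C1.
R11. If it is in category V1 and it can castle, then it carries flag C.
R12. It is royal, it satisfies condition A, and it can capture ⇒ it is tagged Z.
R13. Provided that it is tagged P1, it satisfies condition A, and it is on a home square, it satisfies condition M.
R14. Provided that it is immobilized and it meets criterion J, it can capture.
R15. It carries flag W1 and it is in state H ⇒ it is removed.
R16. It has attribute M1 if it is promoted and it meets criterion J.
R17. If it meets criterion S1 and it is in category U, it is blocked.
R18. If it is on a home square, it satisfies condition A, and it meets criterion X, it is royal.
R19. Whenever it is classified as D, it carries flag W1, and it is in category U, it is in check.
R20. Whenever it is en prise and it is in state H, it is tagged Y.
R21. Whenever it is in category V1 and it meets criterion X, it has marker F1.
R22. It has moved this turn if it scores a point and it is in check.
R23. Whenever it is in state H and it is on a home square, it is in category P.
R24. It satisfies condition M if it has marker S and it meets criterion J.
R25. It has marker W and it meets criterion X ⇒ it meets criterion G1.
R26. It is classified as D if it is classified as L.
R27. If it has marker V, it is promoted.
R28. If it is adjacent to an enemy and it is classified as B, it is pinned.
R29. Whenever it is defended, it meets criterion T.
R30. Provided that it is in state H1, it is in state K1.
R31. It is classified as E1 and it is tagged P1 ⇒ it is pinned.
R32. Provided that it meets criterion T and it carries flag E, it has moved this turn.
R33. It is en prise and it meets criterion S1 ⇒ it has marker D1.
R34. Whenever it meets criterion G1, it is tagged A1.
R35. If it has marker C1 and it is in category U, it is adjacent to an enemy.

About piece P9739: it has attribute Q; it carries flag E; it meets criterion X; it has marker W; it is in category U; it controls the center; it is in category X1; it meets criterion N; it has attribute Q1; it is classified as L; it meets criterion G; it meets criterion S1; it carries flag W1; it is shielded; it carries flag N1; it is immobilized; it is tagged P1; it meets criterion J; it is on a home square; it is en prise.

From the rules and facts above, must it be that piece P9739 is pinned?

Forward chaining from the given facts derives: is in category V1, can castle, carries flag C, can capture, is blocked, has marker F1, meets criterion G1, is classified as D, has marker D1, is tagged A1, may move diagonally, meets criterion T, is in check, has moved this turn, meets criterion K, is in state H, is removed, is tagged Y, is in category P.
Rules concluding "it is pinned": R3 needs "it is tagged F"; R28 needs "it is adjacent to an enemy"; R31 needs "it is classified as E1" — none of these are established.

No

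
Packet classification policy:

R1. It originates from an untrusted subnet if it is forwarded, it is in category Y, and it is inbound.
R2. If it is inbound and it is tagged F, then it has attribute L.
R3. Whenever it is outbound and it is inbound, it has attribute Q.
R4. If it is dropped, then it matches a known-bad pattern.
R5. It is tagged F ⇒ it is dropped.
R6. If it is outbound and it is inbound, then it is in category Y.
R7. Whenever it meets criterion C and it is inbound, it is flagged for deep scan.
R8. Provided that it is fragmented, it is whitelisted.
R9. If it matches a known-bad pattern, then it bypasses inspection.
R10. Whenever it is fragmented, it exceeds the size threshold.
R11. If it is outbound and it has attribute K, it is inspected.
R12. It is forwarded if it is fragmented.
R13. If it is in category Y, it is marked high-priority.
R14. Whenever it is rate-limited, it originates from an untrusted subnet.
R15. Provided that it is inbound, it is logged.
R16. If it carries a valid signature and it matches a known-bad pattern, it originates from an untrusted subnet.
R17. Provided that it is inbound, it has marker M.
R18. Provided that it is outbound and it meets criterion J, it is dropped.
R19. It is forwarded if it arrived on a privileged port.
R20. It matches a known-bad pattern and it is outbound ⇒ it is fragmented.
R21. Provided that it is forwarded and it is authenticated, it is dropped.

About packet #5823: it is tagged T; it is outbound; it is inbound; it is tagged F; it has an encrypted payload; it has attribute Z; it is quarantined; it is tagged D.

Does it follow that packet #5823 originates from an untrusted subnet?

By R5 (it is tagged F): it is dropped.
By R6 (it is outbound, it is inbound): it is in category Y.
By R4 (it is dropped): it matches a known-bad pattern.
By R20 (it matches a known-bad pattern, it is outbound): it is fragmented.
By R12 (it is fragmented): it is forwarded.
By R1 (it is forwarded, it is in category Y, it is inbound): it originates from an untrusted subnet.

Yes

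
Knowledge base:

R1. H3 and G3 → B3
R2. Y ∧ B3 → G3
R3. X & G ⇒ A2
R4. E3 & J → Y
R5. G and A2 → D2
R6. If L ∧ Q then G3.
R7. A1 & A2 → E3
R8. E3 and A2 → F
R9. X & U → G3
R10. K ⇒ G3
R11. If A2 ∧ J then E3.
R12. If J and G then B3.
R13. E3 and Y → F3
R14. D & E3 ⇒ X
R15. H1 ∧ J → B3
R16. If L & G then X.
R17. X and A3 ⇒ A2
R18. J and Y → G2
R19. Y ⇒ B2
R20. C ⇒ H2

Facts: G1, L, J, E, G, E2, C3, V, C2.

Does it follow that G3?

Yes

B3  (by R12: J, G)
X  (by R16: L, G)
A2  (by R3: X, G)
E3  (by R11: A2, J)
Y  (by R4: E3, J)
G3  (by R2: Y, B3)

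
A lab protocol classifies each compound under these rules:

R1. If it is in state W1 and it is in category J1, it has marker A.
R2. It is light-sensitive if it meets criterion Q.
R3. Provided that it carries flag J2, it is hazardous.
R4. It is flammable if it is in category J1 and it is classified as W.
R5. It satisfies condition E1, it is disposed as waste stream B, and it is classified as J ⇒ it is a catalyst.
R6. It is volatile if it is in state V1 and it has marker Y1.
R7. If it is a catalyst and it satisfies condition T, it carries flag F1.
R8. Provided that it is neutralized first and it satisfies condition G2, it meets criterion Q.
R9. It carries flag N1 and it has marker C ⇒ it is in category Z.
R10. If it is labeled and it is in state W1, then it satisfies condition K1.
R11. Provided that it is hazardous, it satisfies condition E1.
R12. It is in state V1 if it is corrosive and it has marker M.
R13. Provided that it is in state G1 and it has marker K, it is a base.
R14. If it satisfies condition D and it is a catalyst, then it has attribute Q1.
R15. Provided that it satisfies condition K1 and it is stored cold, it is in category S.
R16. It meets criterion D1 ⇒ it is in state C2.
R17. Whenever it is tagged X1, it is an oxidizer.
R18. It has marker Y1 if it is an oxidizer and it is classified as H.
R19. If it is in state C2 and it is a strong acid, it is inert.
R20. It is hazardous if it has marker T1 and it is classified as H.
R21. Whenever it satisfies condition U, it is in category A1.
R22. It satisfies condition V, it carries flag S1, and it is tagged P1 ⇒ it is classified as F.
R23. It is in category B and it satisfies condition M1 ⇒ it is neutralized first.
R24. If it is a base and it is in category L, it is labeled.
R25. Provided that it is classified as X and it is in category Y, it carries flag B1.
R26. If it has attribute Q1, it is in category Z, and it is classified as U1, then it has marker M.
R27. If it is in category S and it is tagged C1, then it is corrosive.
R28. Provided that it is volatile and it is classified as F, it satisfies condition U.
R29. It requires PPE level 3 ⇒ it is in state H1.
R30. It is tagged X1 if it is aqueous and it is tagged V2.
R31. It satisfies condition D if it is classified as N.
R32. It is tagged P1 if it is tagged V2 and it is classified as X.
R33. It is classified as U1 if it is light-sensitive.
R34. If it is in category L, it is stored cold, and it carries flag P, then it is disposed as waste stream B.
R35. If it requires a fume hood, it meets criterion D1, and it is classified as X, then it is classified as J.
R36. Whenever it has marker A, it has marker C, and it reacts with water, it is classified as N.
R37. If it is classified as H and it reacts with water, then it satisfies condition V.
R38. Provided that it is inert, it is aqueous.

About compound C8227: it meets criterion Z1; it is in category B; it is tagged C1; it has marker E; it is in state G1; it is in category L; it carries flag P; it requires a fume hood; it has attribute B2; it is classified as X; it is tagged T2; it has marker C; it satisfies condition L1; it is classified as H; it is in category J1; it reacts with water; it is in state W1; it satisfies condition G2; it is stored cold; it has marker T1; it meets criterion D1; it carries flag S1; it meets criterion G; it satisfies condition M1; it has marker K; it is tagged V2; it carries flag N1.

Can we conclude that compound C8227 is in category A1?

No

Forward chaining from the given facts derives: has marker A, is in category Z, is a base, is in state C2, is hazardous, is neutralized first, is labeled, is tagged P1, is disposed as waste stream B, is classified as J, is classified as N, satisfies condition V, meets criterion Q, satisfies condition K1, satisfies condition E1, is in category S, is classified as F, is corrosive, satisfies condition D, is light-sensitive, is a catalyst, has attribute Q1, is classified as U1, has marker M, is in state V1.
The only rule concluding "it is in category A1" is R21, which needs "it satisfies condition U"; that is never established.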